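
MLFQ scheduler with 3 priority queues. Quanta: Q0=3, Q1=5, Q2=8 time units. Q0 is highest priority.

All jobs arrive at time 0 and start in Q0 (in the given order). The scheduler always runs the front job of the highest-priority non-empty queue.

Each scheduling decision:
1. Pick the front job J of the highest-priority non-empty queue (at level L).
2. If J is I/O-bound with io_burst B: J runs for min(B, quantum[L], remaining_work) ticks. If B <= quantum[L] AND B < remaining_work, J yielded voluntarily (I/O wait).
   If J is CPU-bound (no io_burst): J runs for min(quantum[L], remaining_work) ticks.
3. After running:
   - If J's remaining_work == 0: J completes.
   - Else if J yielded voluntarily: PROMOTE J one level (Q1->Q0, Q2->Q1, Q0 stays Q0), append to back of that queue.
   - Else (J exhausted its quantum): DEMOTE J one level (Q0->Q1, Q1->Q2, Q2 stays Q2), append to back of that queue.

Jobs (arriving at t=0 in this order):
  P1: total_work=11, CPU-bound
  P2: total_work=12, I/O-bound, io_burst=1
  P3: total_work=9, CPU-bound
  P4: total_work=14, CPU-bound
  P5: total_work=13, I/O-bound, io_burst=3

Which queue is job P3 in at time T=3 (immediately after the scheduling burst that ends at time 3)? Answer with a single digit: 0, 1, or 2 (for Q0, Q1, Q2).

Answer: 0

Derivation:
t=0-3: P1@Q0 runs 3, rem=8, quantum used, demote→Q1. Q0=[P2,P3,P4,P5] Q1=[P1] Q2=[]
t=3-4: P2@Q0 runs 1, rem=11, I/O yield, promote→Q0. Q0=[P3,P4,P5,P2] Q1=[P1] Q2=[]
t=4-7: P3@Q0 runs 3, rem=6, quantum used, demote→Q1. Q0=[P4,P5,P2] Q1=[P1,P3] Q2=[]
t=7-10: P4@Q0 runs 3, rem=11, quantum used, demote→Q1. Q0=[P5,P2] Q1=[P1,P3,P4] Q2=[]
t=10-13: P5@Q0 runs 3, rem=10, I/O yield, promote→Q0. Q0=[P2,P5] Q1=[P1,P3,P4] Q2=[]
t=13-14: P2@Q0 runs 1, rem=10, I/O yield, promote→Q0. Q0=[P5,P2] Q1=[P1,P3,P4] Q2=[]
t=14-17: P5@Q0 runs 3, rem=7, I/O yield, promote→Q0. Q0=[P2,P5] Q1=[P1,P3,P4] Q2=[]
t=17-18: P2@Q0 runs 1, rem=9, I/O yield, promote→Q0. Q0=[P5,P2] Q1=[P1,P3,P4] Q2=[]
t=18-21: P5@Q0 runs 3, rem=4, I/O yield, promote→Q0. Q0=[P2,P5] Q1=[P1,P3,P4] Q2=[]
t=21-22: P2@Q0 runs 1, rem=8, I/O yield, promote→Q0. Q0=[P5,P2] Q1=[P1,P3,P4] Q2=[]
t=22-25: P5@Q0 runs 3, rem=1, I/O yield, promote→Q0. Q0=[P2,P5] Q1=[P1,P3,P4] Q2=[]
t=25-26: P2@Q0 runs 1, rem=7, I/O yield, promote→Q0. Q0=[P5,P2] Q1=[P1,P3,P4] Q2=[]
t=26-27: P5@Q0 runs 1, rem=0, completes. Q0=[P2] Q1=[P1,P3,P4] Q2=[]
t=27-28: P2@Q0 runs 1, rem=6, I/O yield, promote→Q0. Q0=[P2] Q1=[P1,P3,P4] Q2=[]
t=28-29: P2@Q0 runs 1, rem=5, I/O yield, promote→Q0. Q0=[P2] Q1=[P1,P3,P4] Q2=[]
t=29-30: P2@Q0 runs 1, rem=4, I/O yield, promote→Q0. Q0=[P2] Q1=[P1,P3,P4] Q2=[]
t=30-31: P2@Q0 runs 1, rem=3, I/O yield, promote→Q0. Q0=[P2] Q1=[P1,P3,P4] Q2=[]
t=31-32: P2@Q0 runs 1, rem=2, I/O yield, promote→Q0. Q0=[P2] Q1=[P1,P3,P4] Q2=[]
t=32-33: P2@Q0 runs 1, rem=1, I/O yield, promote→Q0. Q0=[P2] Q1=[P1,P3,P4] Q2=[]
t=33-34: P2@Q0 runs 1, rem=0, completes. Q0=[] Q1=[P1,P3,P4] Q2=[]
t=34-39: P1@Q1 runs 5, rem=3, quantum used, demote→Q2. Q0=[] Q1=[P3,P4] Q2=[P1]
t=39-44: P3@Q1 runs 5, rem=1, quantum used, demote→Q2. Q0=[] Q1=[P4] Q2=[P1,P3]
t=44-49: P4@Q1 runs 5, rem=6, quantum used, demote→Q2. Q0=[] Q1=[] Q2=[P1,P3,P4]
t=49-52: P1@Q2 runs 3, rem=0, completes. Q0=[] Q1=[] Q2=[P3,P4]
t=52-53: P3@Q2 runs 1, rem=0, completes. Q0=[] Q1=[] Q2=[P4]
t=53-59: P4@Q2 runs 6, rem=0, completes. Q0=[] Q1=[] Q2=[]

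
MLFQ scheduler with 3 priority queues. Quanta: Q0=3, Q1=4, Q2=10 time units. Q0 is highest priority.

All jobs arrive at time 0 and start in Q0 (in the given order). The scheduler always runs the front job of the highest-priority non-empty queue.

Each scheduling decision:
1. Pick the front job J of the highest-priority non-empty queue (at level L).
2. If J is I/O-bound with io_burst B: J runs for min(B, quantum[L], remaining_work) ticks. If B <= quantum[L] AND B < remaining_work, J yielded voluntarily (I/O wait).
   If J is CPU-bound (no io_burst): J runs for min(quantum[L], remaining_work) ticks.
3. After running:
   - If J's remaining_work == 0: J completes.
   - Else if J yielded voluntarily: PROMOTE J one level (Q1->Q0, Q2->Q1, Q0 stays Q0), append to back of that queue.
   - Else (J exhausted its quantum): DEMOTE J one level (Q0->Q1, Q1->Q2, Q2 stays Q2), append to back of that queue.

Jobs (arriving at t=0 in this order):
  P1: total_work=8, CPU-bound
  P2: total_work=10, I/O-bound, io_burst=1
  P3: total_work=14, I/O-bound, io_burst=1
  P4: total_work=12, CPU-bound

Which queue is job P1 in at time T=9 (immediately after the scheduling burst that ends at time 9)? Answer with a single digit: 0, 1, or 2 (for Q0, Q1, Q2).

t=0-3: P1@Q0 runs 3, rem=5, quantum used, demote→Q1. Q0=[P2,P3,P4] Q1=[P1] Q2=[]
t=3-4: P2@Q0 runs 1, rem=9, I/O yield, promote→Q0. Q0=[P3,P4,P2] Q1=[P1] Q2=[]
t=4-5: P3@Q0 runs 1, rem=13, I/O yield, promote→Q0. Q0=[P4,P2,P3] Q1=[P1] Q2=[]
t=5-8: P4@Q0 runs 3, rem=9, quantum used, demote→Q1. Q0=[P2,P3] Q1=[P1,P4] Q2=[]
t=8-9: P2@Q0 runs 1, rem=8, I/O yield, promote→Q0. Q0=[P3,P2] Q1=[P1,P4] Q2=[]
t=9-10: P3@Q0 runs 1, rem=12, I/O yield, promote→Q0. Q0=[P2,P3] Q1=[P1,P4] Q2=[]
t=10-11: P2@Q0 runs 1, rem=7, I/O yield, promote→Q0. Q0=[P3,P2] Q1=[P1,P4] Q2=[]
t=11-12: P3@Q0 runs 1, rem=11, I/O yield, promote→Q0. Q0=[P2,P3] Q1=[P1,P4] Q2=[]
t=12-13: P2@Q0 runs 1, rem=6, I/O yield, promote→Q0. Q0=[P3,P2] Q1=[P1,P4] Q2=[]
t=13-14: P3@Q0 runs 1, rem=10, I/O yield, promote→Q0. Q0=[P2,P3] Q1=[P1,P4] Q2=[]
t=14-15: P2@Q0 runs 1, rem=5, I/O yield, promote→Q0. Q0=[P3,P2] Q1=[P1,P4] Q2=[]
t=15-16: P3@Q0 runs 1, rem=9, I/O yield, promote→Q0. Q0=[P2,P3] Q1=[P1,P4] Q2=[]
t=16-17: P2@Q0 runs 1, rem=4, I/O yield, promote→Q0. Q0=[P3,P2] Q1=[P1,P4] Q2=[]
t=17-18: P3@Q0 runs 1, rem=8, I/O yield, promote→Q0. Q0=[P2,P3] Q1=[P1,P4] Q2=[]
t=18-19: P2@Q0 runs 1, rem=3, I/O yield, promote→Q0. Q0=[P3,P2] Q1=[P1,P4] Q2=[]
t=19-20: P3@Q0 runs 1, rem=7, I/O yield, promote→Q0. Q0=[P2,P3] Q1=[P1,P4] Q2=[]
t=20-21: P2@Q0 runs 1, rem=2, I/O yield, promote→Q0. Q0=[P3,P2] Q1=[P1,P4] Q2=[]
t=21-22: P3@Q0 runs 1, rem=6, I/O yield, promote→Q0. Q0=[P2,P3] Q1=[P1,P4] Q2=[]
t=22-23: P2@Q0 runs 1, rem=1, I/O yield, promote→Q0. Q0=[P3,P2] Q1=[P1,P4] Q2=[]
t=23-24: P3@Q0 runs 1, rem=5, I/O yield, promote→Q0. Q0=[P2,P3] Q1=[P1,P4] Q2=[]
t=24-25: P2@Q0 runs 1, rem=0, completes. Q0=[P3] Q1=[P1,P4] Q2=[]
t=25-26: P3@Q0 runs 1, rem=4, I/O yield, promote→Q0. Q0=[P3] Q1=[P1,P4] Q2=[]
t=26-27: P3@Q0 runs 1, rem=3, I/O yield, promote→Q0. Q0=[P3] Q1=[P1,P4] Q2=[]
t=27-28: P3@Q0 runs 1, rem=2, I/O yield, promote→Q0. Q0=[P3] Q1=[P1,P4] Q2=[]
t=28-29: P3@Q0 runs 1, rem=1, I/O yield, promote→Q0. Q0=[P3] Q1=[P1,P4] Q2=[]
t=29-30: P3@Q0 runs 1, rem=0, completes. Q0=[] Q1=[P1,P4] Q2=[]
t=30-34: P1@Q1 runs 4, rem=1, quantum used, demote→Q2. Q0=[] Q1=[P4] Q2=[P1]
t=34-38: P4@Q1 runs 4, rem=5, quantum used, demote→Q2. Q0=[] Q1=[] Q2=[P1,P4]
t=38-39: P1@Q2 runs 1, rem=0, completes. Q0=[] Q1=[] Q2=[P4]
t=39-44: P4@Q2 runs 5, rem=0, completes. Q0=[] Q1=[] Q2=[]

Answer: 1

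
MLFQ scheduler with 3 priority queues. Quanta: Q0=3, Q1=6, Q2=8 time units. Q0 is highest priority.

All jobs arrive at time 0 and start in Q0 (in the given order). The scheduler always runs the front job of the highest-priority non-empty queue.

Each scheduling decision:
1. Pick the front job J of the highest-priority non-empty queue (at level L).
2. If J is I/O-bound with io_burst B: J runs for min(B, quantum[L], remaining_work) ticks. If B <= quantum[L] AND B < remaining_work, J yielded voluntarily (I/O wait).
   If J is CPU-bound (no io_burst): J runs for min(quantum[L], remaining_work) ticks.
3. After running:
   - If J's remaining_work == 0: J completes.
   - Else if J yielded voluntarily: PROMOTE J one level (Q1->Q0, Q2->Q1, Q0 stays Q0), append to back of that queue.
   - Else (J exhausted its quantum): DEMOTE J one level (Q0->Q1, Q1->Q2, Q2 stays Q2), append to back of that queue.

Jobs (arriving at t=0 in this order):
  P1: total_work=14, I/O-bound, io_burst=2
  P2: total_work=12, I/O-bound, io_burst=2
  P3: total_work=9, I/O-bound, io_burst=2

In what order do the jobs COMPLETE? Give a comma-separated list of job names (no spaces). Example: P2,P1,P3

t=0-2: P1@Q0 runs 2, rem=12, I/O yield, promote→Q0. Q0=[P2,P3,P1] Q1=[] Q2=[]
t=2-4: P2@Q0 runs 2, rem=10, I/O yield, promote→Q0. Q0=[P3,P1,P2] Q1=[] Q2=[]
t=4-6: P3@Q0 runs 2, rem=7, I/O yield, promote→Q0. Q0=[P1,P2,P3] Q1=[] Q2=[]
t=6-8: P1@Q0 runs 2, rem=10, I/O yield, promote→Q0. Q0=[P2,P3,P1] Q1=[] Q2=[]
t=8-10: P2@Q0 runs 2, rem=8, I/O yield, promote→Q0. Q0=[P3,P1,P2] Q1=[] Q2=[]
t=10-12: P3@Q0 runs 2, rem=5, I/O yield, promote→Q0. Q0=[P1,P2,P3] Q1=[] Q2=[]
t=12-14: P1@Q0 runs 2, rem=8, I/O yield, promote→Q0. Q0=[P2,P3,P1] Q1=[] Q2=[]
t=14-16: P2@Q0 runs 2, rem=6, I/O yield, promote→Q0. Q0=[P3,P1,P2] Q1=[] Q2=[]
t=16-18: P3@Q0 runs 2, rem=3, I/O yield, promote→Q0. Q0=[P1,P2,P3] Q1=[] Q2=[]
t=18-20: P1@Q0 runs 2, rem=6, I/O yield, promote→Q0. Q0=[P2,P3,P1] Q1=[] Q2=[]
t=20-22: P2@Q0 runs 2, rem=4, I/O yield, promote→Q0. Q0=[P3,P1,P2] Q1=[] Q2=[]
t=22-24: P3@Q0 runs 2, rem=1, I/O yield, promote→Q0. Q0=[P1,P2,P3] Q1=[] Q2=[]
t=24-26: P1@Q0 runs 2, rem=4, I/O yield, promote→Q0. Q0=[P2,P3,P1] Q1=[] Q2=[]
t=26-28: P2@Q0 runs 2, rem=2, I/O yield, promote→Q0. Q0=[P3,P1,P2] Q1=[] Q2=[]
t=28-29: P3@Q0 runs 1, rem=0, completes. Q0=[P1,P2] Q1=[] Q2=[]
t=29-31: P1@Q0 runs 2, rem=2, I/O yield, promote→Q0. Q0=[P2,P1] Q1=[] Q2=[]
t=31-33: P2@Q0 runs 2, rem=0, completes. Q0=[P1] Q1=[] Q2=[]
t=33-35: P1@Q0 runs 2, rem=0, completes. Q0=[] Q1=[] Q2=[]

Answer: P3,P2,P1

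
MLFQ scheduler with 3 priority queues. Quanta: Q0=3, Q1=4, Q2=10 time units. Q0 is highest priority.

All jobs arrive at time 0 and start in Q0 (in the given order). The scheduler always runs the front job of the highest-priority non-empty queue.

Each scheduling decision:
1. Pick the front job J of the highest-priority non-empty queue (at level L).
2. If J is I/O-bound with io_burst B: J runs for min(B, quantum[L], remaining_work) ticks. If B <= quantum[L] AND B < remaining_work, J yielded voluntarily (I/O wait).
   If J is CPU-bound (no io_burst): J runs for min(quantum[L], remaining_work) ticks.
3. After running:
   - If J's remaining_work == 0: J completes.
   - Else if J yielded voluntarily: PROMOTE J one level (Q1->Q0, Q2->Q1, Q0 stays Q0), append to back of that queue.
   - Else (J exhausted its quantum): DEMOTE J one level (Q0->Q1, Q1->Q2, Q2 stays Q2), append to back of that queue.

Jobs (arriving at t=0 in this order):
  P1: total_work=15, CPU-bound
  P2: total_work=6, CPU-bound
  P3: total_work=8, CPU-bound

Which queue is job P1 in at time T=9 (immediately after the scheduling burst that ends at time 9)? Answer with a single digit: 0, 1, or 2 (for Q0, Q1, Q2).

Answer: 1

Derivation:
t=0-3: P1@Q0 runs 3, rem=12, quantum used, demote→Q1. Q0=[P2,P3] Q1=[P1] Q2=[]
t=3-6: P2@Q0 runs 3, rem=3, quantum used, demote→Q1. Q0=[P3] Q1=[P1,P2] Q2=[]
t=6-9: P3@Q0 runs 3, rem=5, quantum used, demote→Q1. Q0=[] Q1=[P1,P2,P3] Q2=[]
t=9-13: P1@Q1 runs 4, rem=8, quantum used, demote→Q2. Q0=[] Q1=[P2,P3] Q2=[P1]
t=13-16: P2@Q1 runs 3, rem=0, completes. Q0=[] Q1=[P3] Q2=[P1]
t=16-20: P3@Q1 runs 4, rem=1, quantum used, demote→Q2. Q0=[] Q1=[] Q2=[P1,P3]
t=20-28: P1@Q2 runs 8, rem=0, completes. Q0=[] Q1=[] Q2=[P3]
t=28-29: P3@Q2 runs 1, rem=0, completes. Q0=[] Q1=[] Q2=[]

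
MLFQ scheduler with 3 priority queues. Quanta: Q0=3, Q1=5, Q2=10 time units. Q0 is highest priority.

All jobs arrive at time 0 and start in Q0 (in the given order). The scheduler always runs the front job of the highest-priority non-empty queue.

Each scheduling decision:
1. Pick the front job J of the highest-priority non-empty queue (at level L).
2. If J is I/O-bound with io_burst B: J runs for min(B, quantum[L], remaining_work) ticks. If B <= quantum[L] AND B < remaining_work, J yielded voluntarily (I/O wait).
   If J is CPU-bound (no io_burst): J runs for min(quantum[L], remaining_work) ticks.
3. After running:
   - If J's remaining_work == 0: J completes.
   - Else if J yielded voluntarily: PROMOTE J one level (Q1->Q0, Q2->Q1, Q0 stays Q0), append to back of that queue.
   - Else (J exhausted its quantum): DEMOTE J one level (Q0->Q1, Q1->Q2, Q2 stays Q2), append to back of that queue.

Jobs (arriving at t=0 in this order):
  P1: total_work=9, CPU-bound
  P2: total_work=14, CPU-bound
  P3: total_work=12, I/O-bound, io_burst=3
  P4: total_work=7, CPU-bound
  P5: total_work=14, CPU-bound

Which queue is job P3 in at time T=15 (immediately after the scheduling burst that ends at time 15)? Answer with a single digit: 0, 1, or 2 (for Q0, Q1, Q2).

t=0-3: P1@Q0 runs 3, rem=6, quantum used, demote→Q1. Q0=[P2,P3,P4,P5] Q1=[P1] Q2=[]
t=3-6: P2@Q0 runs 3, rem=11, quantum used, demote→Q1. Q0=[P3,P4,P5] Q1=[P1,P2] Q2=[]
t=6-9: P3@Q0 runs 3, rem=9, I/O yield, promote→Q0. Q0=[P4,P5,P3] Q1=[P1,P2] Q2=[]
t=9-12: P4@Q0 runs 3, rem=4, quantum used, demote→Q1. Q0=[P5,P3] Q1=[P1,P2,P4] Q2=[]
t=12-15: P5@Q0 runs 3, rem=11, quantum used, demote→Q1. Q0=[P3] Q1=[P1,P2,P4,P5] Q2=[]
t=15-18: P3@Q0 runs 3, rem=6, I/O yield, promote→Q0. Q0=[P3] Q1=[P1,P2,P4,P5] Q2=[]
t=18-21: P3@Q0 runs 3, rem=3, I/O yield, promote→Q0. Q0=[P3] Q1=[P1,P2,P4,P5] Q2=[]
t=21-24: P3@Q0 runs 3, rem=0, completes. Q0=[] Q1=[P1,P2,P4,P5] Q2=[]
t=24-29: P1@Q1 runs 5, rem=1, quantum used, demote→Q2. Q0=[] Q1=[P2,P4,P5] Q2=[P1]
t=29-34: P2@Q1 runs 5, rem=6, quantum used, demote→Q2. Q0=[] Q1=[P4,P5] Q2=[P1,P2]
t=34-38: P4@Q1 runs 4, rem=0, completes. Q0=[] Q1=[P5] Q2=[P1,P2]
t=38-43: P5@Q1 runs 5, rem=6, quantum used, demote→Q2. Q0=[] Q1=[] Q2=[P1,P2,P5]
t=43-44: P1@Q2 runs 1, rem=0, completes. Q0=[] Q1=[] Q2=[P2,P5]
t=44-50: P2@Q2 runs 6, rem=0, completes. Q0=[] Q1=[] Q2=[P5]
t=50-56: P5@Q2 runs 6, rem=0, completes. Q0=[] Q1=[] Q2=[]

Answer: 0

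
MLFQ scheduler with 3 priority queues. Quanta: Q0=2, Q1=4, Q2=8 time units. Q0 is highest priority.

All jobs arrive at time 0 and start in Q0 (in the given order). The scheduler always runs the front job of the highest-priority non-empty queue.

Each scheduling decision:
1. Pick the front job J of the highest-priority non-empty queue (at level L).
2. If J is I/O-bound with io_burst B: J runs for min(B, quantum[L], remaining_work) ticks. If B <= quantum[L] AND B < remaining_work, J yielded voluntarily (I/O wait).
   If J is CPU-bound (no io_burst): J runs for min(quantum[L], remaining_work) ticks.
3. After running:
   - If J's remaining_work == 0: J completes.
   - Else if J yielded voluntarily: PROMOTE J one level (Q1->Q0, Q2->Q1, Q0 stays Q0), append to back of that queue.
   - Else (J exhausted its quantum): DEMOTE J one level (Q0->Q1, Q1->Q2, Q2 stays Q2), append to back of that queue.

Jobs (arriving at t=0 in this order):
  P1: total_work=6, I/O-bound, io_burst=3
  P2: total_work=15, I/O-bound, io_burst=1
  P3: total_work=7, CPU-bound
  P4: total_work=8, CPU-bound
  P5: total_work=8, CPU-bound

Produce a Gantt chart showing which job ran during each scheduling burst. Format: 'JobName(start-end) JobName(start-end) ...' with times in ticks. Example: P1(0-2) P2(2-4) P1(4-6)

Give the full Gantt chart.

t=0-2: P1@Q0 runs 2, rem=4, quantum used, demote→Q1. Q0=[P2,P3,P4,P5] Q1=[P1] Q2=[]
t=2-3: P2@Q0 runs 1, rem=14, I/O yield, promote→Q0. Q0=[P3,P4,P5,P2] Q1=[P1] Q2=[]
t=3-5: P3@Q0 runs 2, rem=5, quantum used, demote→Q1. Q0=[P4,P5,P2] Q1=[P1,P3] Q2=[]
t=5-7: P4@Q0 runs 2, rem=6, quantum used, demote→Q1. Q0=[P5,P2] Q1=[P1,P3,P4] Q2=[]
t=7-9: P5@Q0 runs 2, rem=6, quantum used, demote→Q1. Q0=[P2] Q1=[P1,P3,P4,P5] Q2=[]
t=9-10: P2@Q0 runs 1, rem=13, I/O yield, promote→Q0. Q0=[P2] Q1=[P1,P3,P4,P5] Q2=[]
t=10-11: P2@Q0 runs 1, rem=12, I/O yield, promote→Q0. Q0=[P2] Q1=[P1,P3,P4,P5] Q2=[]
t=11-12: P2@Q0 runs 1, rem=11, I/O yield, promote→Q0. Q0=[P2] Q1=[P1,P3,P4,P5] Q2=[]
t=12-13: P2@Q0 runs 1, rem=10, I/O yield, promote→Q0. Q0=[P2] Q1=[P1,P3,P4,P5] Q2=[]
t=13-14: P2@Q0 runs 1, rem=9, I/O yield, promote→Q0. Q0=[P2] Q1=[P1,P3,P4,P5] Q2=[]
t=14-15: P2@Q0 runs 1, rem=8, I/O yield, promote→Q0. Q0=[P2] Q1=[P1,P3,P4,P5] Q2=[]
t=15-16: P2@Q0 runs 1, rem=7, I/O yield, promote→Q0. Q0=[P2] Q1=[P1,P3,P4,P5] Q2=[]
t=16-17: P2@Q0 runs 1, rem=6, I/O yield, promote→Q0. Q0=[P2] Q1=[P1,P3,P4,P5] Q2=[]
t=17-18: P2@Q0 runs 1, rem=5, I/O yield, promote→Q0. Q0=[P2] Q1=[P1,P3,P4,P5] Q2=[]
t=18-19: P2@Q0 runs 1, rem=4, I/O yield, promote→Q0. Q0=[P2] Q1=[P1,P3,P4,P5] Q2=[]
t=19-20: P2@Q0 runs 1, rem=3, I/O yield, promote→Q0. Q0=[P2] Q1=[P1,P3,P4,P5] Q2=[]
t=20-21: P2@Q0 runs 1, rem=2, I/O yield, promote→Q0. Q0=[P2] Q1=[P1,P3,P4,P5] Q2=[]
t=21-22: P2@Q0 runs 1, rem=1, I/O yield, promote→Q0. Q0=[P2] Q1=[P1,P3,P4,P5] Q2=[]
t=22-23: P2@Q0 runs 1, rem=0, completes. Q0=[] Q1=[P1,P3,P4,P5] Q2=[]
t=23-26: P1@Q1 runs 3, rem=1, I/O yield, promote→Q0. Q0=[P1] Q1=[P3,P4,P5] Q2=[]
t=26-27: P1@Q0 runs 1, rem=0, completes. Q0=[] Q1=[P3,P4,P5] Q2=[]
t=27-31: P3@Q1 runs 4, rem=1, quantum used, demote→Q2. Q0=[] Q1=[P4,P5] Q2=[P3]
t=31-35: P4@Q1 runs 4, rem=2, quantum used, demote→Q2. Q0=[] Q1=[P5] Q2=[P3,P4]
t=35-39: P5@Q1 runs 4, rem=2, quantum used, demote→Q2. Q0=[] Q1=[] Q2=[P3,P4,P5]
t=39-40: P3@Q2 runs 1, rem=0, completes. Q0=[] Q1=[] Q2=[P4,P5]
t=40-42: P4@Q2 runs 2, rem=0, completes. Q0=[] Q1=[] Q2=[P5]
t=42-44: P5@Q2 runs 2, rem=0, completes. Q0=[] Q1=[] Q2=[]

Answer: P1(0-2) P2(2-3) P3(3-5) P4(5-7) P5(7-9) P2(9-10) P2(10-11) P2(11-12) P2(12-13) P2(13-14) P2(14-15) P2(15-16) P2(16-17) P2(17-18) P2(18-19) P2(19-20) P2(20-21) P2(21-22) P2(22-23) P1(23-26) P1(26-27) P3(27-31) P4(31-35) P5(35-39) P3(39-40) P4(40-42) P5(42-44)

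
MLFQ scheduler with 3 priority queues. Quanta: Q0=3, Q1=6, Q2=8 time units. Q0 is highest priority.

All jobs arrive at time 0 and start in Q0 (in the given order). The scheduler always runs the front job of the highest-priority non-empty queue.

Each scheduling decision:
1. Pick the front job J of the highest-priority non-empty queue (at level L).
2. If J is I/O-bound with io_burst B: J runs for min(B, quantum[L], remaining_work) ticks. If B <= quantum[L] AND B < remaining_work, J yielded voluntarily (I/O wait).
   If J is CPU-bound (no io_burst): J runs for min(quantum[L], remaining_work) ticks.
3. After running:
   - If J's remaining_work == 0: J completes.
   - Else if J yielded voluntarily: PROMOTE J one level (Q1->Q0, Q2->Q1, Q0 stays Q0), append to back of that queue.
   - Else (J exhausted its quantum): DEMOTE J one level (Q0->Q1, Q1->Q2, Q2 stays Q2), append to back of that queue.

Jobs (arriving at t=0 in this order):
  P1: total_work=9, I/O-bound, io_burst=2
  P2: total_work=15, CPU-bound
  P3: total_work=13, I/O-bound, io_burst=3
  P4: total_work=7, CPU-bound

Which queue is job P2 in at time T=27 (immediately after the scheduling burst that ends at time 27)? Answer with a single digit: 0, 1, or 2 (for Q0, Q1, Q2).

t=0-2: P1@Q0 runs 2, rem=7, I/O yield, promote→Q0. Q0=[P2,P3,P4,P1] Q1=[] Q2=[]
t=2-5: P2@Q0 runs 3, rem=12, quantum used, demote→Q1. Q0=[P3,P4,P1] Q1=[P2] Q2=[]
t=5-8: P3@Q0 runs 3, rem=10, I/O yield, promote→Q0. Q0=[P4,P1,P3] Q1=[P2] Q2=[]
t=8-11: P4@Q0 runs 3, rem=4, quantum used, demote→Q1. Q0=[P1,P3] Q1=[P2,P4] Q2=[]
t=11-13: P1@Q0 runs 2, rem=5, I/O yield, promote→Q0. Q0=[P3,P1] Q1=[P2,P4] Q2=[]
t=13-16: P3@Q0 runs 3, rem=7, I/O yield, promote→Q0. Q0=[P1,P3] Q1=[P2,P4] Q2=[]
t=16-18: P1@Q0 runs 2, rem=3, I/O yield, promote→Q0. Q0=[P3,P1] Q1=[P2,P4] Q2=[]
t=18-21: P3@Q0 runs 3, rem=4, I/O yield, promote→Q0. Q0=[P1,P3] Q1=[P2,P4] Q2=[]
t=21-23: P1@Q0 runs 2, rem=1, I/O yield, promote→Q0. Q0=[P3,P1] Q1=[P2,P4] Q2=[]
t=23-26: P3@Q0 runs 3, rem=1, I/O yield, promote→Q0. Q0=[P1,P3] Q1=[P2,P4] Q2=[]
t=26-27: P1@Q0 runs 1, rem=0, completes. Q0=[P3] Q1=[P2,P4] Q2=[]
t=27-28: P3@Q0 runs 1, rem=0, completes. Q0=[] Q1=[P2,P4] Q2=[]
t=28-34: P2@Q1 runs 6, rem=6, quantum used, demote→Q2. Q0=[] Q1=[P4] Q2=[P2]
t=34-38: P4@Q1 runs 4, rem=0, completes. Q0=[] Q1=[] Q2=[P2]
t=38-44: P2@Q2 runs 6, rem=0, completes. Q0=[] Q1=[] Q2=[]

Answer: 1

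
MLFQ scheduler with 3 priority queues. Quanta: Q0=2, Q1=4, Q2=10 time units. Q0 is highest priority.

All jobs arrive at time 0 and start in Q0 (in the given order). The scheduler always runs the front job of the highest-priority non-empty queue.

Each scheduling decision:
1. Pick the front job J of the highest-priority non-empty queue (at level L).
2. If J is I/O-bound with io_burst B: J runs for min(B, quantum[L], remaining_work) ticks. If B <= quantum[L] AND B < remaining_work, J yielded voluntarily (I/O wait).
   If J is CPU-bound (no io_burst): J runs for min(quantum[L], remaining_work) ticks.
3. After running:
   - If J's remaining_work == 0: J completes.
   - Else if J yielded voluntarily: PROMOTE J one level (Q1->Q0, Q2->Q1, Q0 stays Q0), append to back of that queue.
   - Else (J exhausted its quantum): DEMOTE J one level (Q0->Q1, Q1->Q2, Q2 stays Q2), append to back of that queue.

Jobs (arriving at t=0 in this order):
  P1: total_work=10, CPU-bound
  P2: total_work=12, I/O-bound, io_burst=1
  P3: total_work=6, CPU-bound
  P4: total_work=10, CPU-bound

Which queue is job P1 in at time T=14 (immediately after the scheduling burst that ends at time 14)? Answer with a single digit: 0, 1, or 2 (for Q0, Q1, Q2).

Answer: 1

Derivation:
t=0-2: P1@Q0 runs 2, rem=8, quantum used, demote→Q1. Q0=[P2,P3,P4] Q1=[P1] Q2=[]
t=2-3: P2@Q0 runs 1, rem=11, I/O yield, promote→Q0. Q0=[P3,P4,P2] Q1=[P1] Q2=[]
t=3-5: P3@Q0 runs 2, rem=4, quantum used, demote→Q1. Q0=[P4,P2] Q1=[P1,P3] Q2=[]
t=5-7: P4@Q0 runs 2, rem=8, quantum used, demote→Q1. Q0=[P2] Q1=[P1,P3,P4] Q2=[]
t=7-8: P2@Q0 runs 1, rem=10, I/O yield, promote→Q0. Q0=[P2] Q1=[P1,P3,P4] Q2=[]
t=8-9: P2@Q0 runs 1, rem=9, I/O yield, promote→Q0. Q0=[P2] Q1=[P1,P3,P4] Q2=[]
t=9-10: P2@Q0 runs 1, rem=8, I/O yield, promote→Q0. Q0=[P2] Q1=[P1,P3,P4] Q2=[]
t=10-11: P2@Q0 runs 1, rem=7, I/O yield, promote→Q0. Q0=[P2] Q1=[P1,P3,P4] Q2=[]
t=11-12: P2@Q0 runs 1, rem=6, I/O yield, promote→Q0. Q0=[P2] Q1=[P1,P3,P4] Q2=[]
t=12-13: P2@Q0 runs 1, rem=5, I/O yield, promote→Q0. Q0=[P2] Q1=[P1,P3,P4] Q2=[]
t=13-14: P2@Q0 runs 1, rem=4, I/O yield, promote→Q0. Q0=[P2] Q1=[P1,P3,P4] Q2=[]
t=14-15: P2@Q0 runs 1, rem=3, I/O yield, promote→Q0. Q0=[P2] Q1=[P1,P3,P4] Q2=[]
t=15-16: P2@Q0 runs 1, rem=2, I/O yield, promote→Q0. Q0=[P2] Q1=[P1,P3,P4] Q2=[]
t=16-17: P2@Q0 runs 1, rem=1, I/O yield, promote→Q0. Q0=[P2] Q1=[P1,P3,P4] Q2=[]
t=17-18: P2@Q0 runs 1, rem=0, completes. Q0=[] Q1=[P1,P3,P4] Q2=[]
t=18-22: P1@Q1 runs 4, rem=4, quantum used, demote→Q2. Q0=[] Q1=[P3,P4] Q2=[P1]
t=22-26: P3@Q1 runs 4, rem=0, completes. Q0=[] Q1=[P4] Q2=[P1]
t=26-30: P4@Q1 runs 4, rem=4, quantum used, demote→Q2. Q0=[] Q1=[] Q2=[P1,P4]
t=30-34: P1@Q2 runs 4, rem=0, completes. Q0=[] Q1=[] Q2=[P4]
t=34-38: P4@Q2 runs 4, rem=0, completes. Q0=[] Q1=[] Q2=[]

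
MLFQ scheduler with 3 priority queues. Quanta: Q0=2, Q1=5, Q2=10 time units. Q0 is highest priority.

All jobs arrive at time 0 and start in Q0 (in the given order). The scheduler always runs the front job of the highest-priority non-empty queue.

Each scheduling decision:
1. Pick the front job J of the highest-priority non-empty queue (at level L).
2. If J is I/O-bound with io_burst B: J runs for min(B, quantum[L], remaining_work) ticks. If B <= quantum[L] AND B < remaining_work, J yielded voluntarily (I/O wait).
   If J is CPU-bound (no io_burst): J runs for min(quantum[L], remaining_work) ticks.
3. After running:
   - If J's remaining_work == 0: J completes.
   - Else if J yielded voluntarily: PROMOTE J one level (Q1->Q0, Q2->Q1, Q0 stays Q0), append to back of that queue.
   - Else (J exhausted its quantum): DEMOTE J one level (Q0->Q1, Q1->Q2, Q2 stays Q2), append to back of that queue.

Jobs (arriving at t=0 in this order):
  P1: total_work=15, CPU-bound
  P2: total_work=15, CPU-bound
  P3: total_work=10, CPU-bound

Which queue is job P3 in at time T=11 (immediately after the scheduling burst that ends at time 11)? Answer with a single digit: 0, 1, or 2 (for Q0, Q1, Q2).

Answer: 1

Derivation:
t=0-2: P1@Q0 runs 2, rem=13, quantum used, demote→Q1. Q0=[P2,P3] Q1=[P1] Q2=[]
t=2-4: P2@Q0 runs 2, rem=13, quantum used, demote→Q1. Q0=[P3] Q1=[P1,P2] Q2=[]
t=4-6: P3@Q0 runs 2, rem=8, quantum used, demote→Q1. Q0=[] Q1=[P1,P2,P3] Q2=[]
t=6-11: P1@Q1 runs 5, rem=8, quantum used, demote→Q2. Q0=[] Q1=[P2,P3] Q2=[P1]
t=11-16: P2@Q1 runs 5, rem=8, quantum used, demote→Q2. Q0=[] Q1=[P3] Q2=[P1,P2]
t=16-21: P3@Q1 runs 5, rem=3, quantum used, demote→Q2. Q0=[] Q1=[] Q2=[P1,P2,P3]
t=21-29: P1@Q2 runs 8, rem=0, completes. Q0=[] Q1=[] Q2=[P2,P3]
t=29-37: P2@Q2 runs 8, rem=0, completes. Q0=[] Q1=[] Q2=[P3]
t=37-40: P3@Q2 runs 3, rem=0, completes. Q0=[] Q1=[] Q2=[]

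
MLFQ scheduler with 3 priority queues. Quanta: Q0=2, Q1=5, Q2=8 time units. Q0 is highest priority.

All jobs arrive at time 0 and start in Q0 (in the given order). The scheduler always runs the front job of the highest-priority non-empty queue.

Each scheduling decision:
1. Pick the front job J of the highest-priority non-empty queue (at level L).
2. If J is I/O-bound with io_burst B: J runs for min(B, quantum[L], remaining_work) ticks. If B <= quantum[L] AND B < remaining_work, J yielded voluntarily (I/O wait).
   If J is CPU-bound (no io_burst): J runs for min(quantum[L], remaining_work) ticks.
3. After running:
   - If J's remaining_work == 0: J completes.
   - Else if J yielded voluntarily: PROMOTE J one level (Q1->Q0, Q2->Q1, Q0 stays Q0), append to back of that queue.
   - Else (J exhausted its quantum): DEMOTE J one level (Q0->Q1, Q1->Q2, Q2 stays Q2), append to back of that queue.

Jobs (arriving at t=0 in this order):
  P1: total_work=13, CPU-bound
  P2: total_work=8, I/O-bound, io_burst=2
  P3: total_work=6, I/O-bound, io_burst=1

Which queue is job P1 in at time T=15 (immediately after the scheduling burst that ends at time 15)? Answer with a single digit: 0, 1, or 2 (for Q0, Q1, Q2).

t=0-2: P1@Q0 runs 2, rem=11, quantum used, demote→Q1. Q0=[P2,P3] Q1=[P1] Q2=[]
t=2-4: P2@Q0 runs 2, rem=6, I/O yield, promote→Q0. Q0=[P3,P2] Q1=[P1] Q2=[]
t=4-5: P3@Q0 runs 1, rem=5, I/O yield, promote→Q0. Q0=[P2,P3] Q1=[P1] Q2=[]
t=5-7: P2@Q0 runs 2, rem=4, I/O yield, promote→Q0. Q0=[P3,P2] Q1=[P1] Q2=[]
t=7-8: P3@Q0 runs 1, rem=4, I/O yield, promote→Q0. Q0=[P2,P3] Q1=[P1] Q2=[]
t=8-10: P2@Q0 runs 2, rem=2, I/O yield, promote→Q0. Q0=[P3,P2] Q1=[P1] Q2=[]
t=10-11: P3@Q0 runs 1, rem=3, I/O yield, promote→Q0. Q0=[P2,P3] Q1=[P1] Q2=[]
t=11-13: P2@Q0 runs 2, rem=0, completes. Q0=[P3] Q1=[P1] Q2=[]
t=13-14: P3@Q0 runs 1, rem=2, I/O yield, promote→Q0. Q0=[P3] Q1=[P1] Q2=[]
t=14-15: P3@Q0 runs 1, rem=1, I/O yield, promote→Q0. Q0=[P3] Q1=[P1] Q2=[]
t=15-16: P3@Q0 runs 1, rem=0, completes. Q0=[] Q1=[P1] Q2=[]
t=16-21: P1@Q1 runs 5, rem=6, quantum used, demote→Q2. Q0=[] Q1=[] Q2=[P1]
t=21-27: P1@Q2 runs 6, rem=0, completes. Q0=[] Q1=[] Q2=[]

Answer: 1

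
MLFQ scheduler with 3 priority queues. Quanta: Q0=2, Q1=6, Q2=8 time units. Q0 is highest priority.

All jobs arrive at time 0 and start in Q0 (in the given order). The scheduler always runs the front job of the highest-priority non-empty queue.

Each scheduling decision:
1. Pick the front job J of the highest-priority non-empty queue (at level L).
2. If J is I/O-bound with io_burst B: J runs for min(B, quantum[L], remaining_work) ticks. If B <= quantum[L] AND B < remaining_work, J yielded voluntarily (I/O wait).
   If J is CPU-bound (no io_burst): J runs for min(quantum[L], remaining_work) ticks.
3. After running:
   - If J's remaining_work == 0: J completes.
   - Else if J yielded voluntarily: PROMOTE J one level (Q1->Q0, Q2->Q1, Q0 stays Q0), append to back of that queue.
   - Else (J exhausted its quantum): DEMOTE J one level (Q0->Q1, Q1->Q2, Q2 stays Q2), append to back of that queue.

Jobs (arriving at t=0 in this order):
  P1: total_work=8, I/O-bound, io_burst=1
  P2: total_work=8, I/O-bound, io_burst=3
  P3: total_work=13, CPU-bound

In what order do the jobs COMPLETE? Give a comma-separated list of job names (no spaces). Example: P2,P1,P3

t=0-1: P1@Q0 runs 1, rem=7, I/O yield, promote→Q0. Q0=[P2,P3,P1] Q1=[] Q2=[]
t=1-3: P2@Q0 runs 2, rem=6, quantum used, demote→Q1. Q0=[P3,P1] Q1=[P2] Q2=[]
t=3-5: P3@Q0 runs 2, rem=11, quantum used, demote→Q1. Q0=[P1] Q1=[P2,P3] Q2=[]
t=5-6: P1@Q0 runs 1, rem=6, I/O yield, promote→Q0. Q0=[P1] Q1=[P2,P3] Q2=[]
t=6-7: P1@Q0 runs 1, rem=5, I/O yield, promote→Q0. Q0=[P1] Q1=[P2,P3] Q2=[]
t=7-8: P1@Q0 runs 1, rem=4, I/O yield, promote→Q0. Q0=[P1] Q1=[P2,P3] Q2=[]
t=8-9: P1@Q0 runs 1, rem=3, I/O yield, promote→Q0. Q0=[P1] Q1=[P2,P3] Q2=[]
t=9-10: P1@Q0 runs 1, rem=2, I/O yield, promote→Q0. Q0=[P1] Q1=[P2,P3] Q2=[]
t=10-11: P1@Q0 runs 1, rem=1, I/O yield, promote→Q0. Q0=[P1] Q1=[P2,P3] Q2=[]
t=11-12: P1@Q0 runs 1, rem=0, completes. Q0=[] Q1=[P2,P3] Q2=[]
t=12-15: P2@Q1 runs 3, rem=3, I/O yield, promote→Q0. Q0=[P2] Q1=[P3] Q2=[]
t=15-17: P2@Q0 runs 2, rem=1, quantum used, demote→Q1. Q0=[] Q1=[P3,P2] Q2=[]
t=17-23: P3@Q1 runs 6, rem=5, quantum used, demote→Q2. Q0=[] Q1=[P2] Q2=[P3]
t=23-24: P2@Q1 runs 1, rem=0, completes. Q0=[] Q1=[] Q2=[P3]
t=24-29: P3@Q2 runs 5, rem=0, completes. Q0=[] Q1=[] Q2=[]

Answer: P1,P2,P3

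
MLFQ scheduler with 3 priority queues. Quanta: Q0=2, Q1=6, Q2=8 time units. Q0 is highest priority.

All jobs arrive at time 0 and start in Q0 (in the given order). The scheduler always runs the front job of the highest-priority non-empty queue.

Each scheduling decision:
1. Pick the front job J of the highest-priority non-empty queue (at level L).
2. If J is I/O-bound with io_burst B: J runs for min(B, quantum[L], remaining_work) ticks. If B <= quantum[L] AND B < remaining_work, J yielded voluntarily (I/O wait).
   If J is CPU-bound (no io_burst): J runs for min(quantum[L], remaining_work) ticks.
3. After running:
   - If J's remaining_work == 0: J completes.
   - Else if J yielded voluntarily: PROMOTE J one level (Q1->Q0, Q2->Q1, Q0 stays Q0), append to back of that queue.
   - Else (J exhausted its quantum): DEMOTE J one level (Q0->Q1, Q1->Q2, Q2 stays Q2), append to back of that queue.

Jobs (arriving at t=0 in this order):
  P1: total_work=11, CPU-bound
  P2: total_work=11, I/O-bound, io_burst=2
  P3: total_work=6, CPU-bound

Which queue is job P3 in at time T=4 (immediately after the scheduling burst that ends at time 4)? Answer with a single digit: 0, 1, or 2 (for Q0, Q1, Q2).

t=0-2: P1@Q0 runs 2, rem=9, quantum used, demote→Q1. Q0=[P2,P3] Q1=[P1] Q2=[]
t=2-4: P2@Q0 runs 2, rem=9, I/O yield, promote→Q0. Q0=[P3,P2] Q1=[P1] Q2=[]
t=4-6: P3@Q0 runs 2, rem=4, quantum used, demote→Q1. Q0=[P2] Q1=[P1,P3] Q2=[]
t=6-8: P2@Q0 runs 2, rem=7, I/O yield, promote→Q0. Q0=[P2] Q1=[P1,P3] Q2=[]
t=8-10: P2@Q0 runs 2, rem=5, I/O yield, promote→Q0. Q0=[P2] Q1=[P1,P3] Q2=[]
t=10-12: P2@Q0 runs 2, rem=3, I/O yield, promote→Q0. Q0=[P2] Q1=[P1,P3] Q2=[]
t=12-14: P2@Q0 runs 2, rem=1, I/O yield, promote→Q0. Q0=[P2] Q1=[P1,P3] Q2=[]
t=14-15: P2@Q0 runs 1, rem=0, completes. Q0=[] Q1=[P1,P3] Q2=[]
t=15-21: P1@Q1 runs 6, rem=3, quantum used, demote→Q2. Q0=[] Q1=[P3] Q2=[P1]
t=21-25: P3@Q1 runs 4, rem=0, completes. Q0=[] Q1=[] Q2=[P1]
t=25-28: P1@Q2 runs 3, rem=0, completes. Q0=[] Q1=[] Q2=[]

Answer: 0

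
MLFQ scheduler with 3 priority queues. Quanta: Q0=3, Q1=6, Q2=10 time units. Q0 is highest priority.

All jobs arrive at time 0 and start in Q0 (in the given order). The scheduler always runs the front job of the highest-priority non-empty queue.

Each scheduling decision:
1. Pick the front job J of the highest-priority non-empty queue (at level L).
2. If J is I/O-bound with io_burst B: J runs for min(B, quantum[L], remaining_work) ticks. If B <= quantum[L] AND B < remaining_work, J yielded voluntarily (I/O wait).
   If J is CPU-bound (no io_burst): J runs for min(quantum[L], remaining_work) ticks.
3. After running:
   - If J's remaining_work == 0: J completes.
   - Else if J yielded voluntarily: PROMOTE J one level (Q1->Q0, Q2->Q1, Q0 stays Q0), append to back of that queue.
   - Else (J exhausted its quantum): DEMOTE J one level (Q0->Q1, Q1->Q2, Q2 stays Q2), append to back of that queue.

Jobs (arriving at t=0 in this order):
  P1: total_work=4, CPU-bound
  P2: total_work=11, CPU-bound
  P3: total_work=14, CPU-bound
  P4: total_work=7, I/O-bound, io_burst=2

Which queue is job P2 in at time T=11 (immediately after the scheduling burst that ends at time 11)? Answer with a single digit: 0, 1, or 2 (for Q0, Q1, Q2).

t=0-3: P1@Q0 runs 3, rem=1, quantum used, demote→Q1. Q0=[P2,P3,P4] Q1=[P1] Q2=[]
t=3-6: P2@Q0 runs 3, rem=8, quantum used, demote→Q1. Q0=[P3,P4] Q1=[P1,P2] Q2=[]
t=6-9: P3@Q0 runs 3, rem=11, quantum used, demote→Q1. Q0=[P4] Q1=[P1,P2,P3] Q2=[]
t=9-11: P4@Q0 runs 2, rem=5, I/O yield, promote→Q0. Q0=[P4] Q1=[P1,P2,P3] Q2=[]
t=11-13: P4@Q0 runs 2, rem=3, I/O yield, promote→Q0. Q0=[P4] Q1=[P1,P2,P3] Q2=[]
t=13-15: P4@Q0 runs 2, rem=1, I/O yield, promote→Q0. Q0=[P4] Q1=[P1,P2,P3] Q2=[]
t=15-16: P4@Q0 runs 1, rem=0, completes. Q0=[] Q1=[P1,P2,P3] Q2=[]
t=16-17: P1@Q1 runs 1, rem=0, completes. Q0=[] Q1=[P2,P3] Q2=[]
t=17-23: P2@Q1 runs 6, rem=2, quantum used, demote→Q2. Q0=[] Q1=[P3] Q2=[P2]
t=23-29: P3@Q1 runs 6, rem=5, quantum used, demote→Q2. Q0=[] Q1=[] Q2=[P2,P3]
t=29-31: P2@Q2 runs 2, rem=0, completes. Q0=[] Q1=[] Q2=[P3]
t=31-36: P3@Q2 runs 5, rem=0, completes. Q0=[] Q1=[] Q2=[]

Answer: 1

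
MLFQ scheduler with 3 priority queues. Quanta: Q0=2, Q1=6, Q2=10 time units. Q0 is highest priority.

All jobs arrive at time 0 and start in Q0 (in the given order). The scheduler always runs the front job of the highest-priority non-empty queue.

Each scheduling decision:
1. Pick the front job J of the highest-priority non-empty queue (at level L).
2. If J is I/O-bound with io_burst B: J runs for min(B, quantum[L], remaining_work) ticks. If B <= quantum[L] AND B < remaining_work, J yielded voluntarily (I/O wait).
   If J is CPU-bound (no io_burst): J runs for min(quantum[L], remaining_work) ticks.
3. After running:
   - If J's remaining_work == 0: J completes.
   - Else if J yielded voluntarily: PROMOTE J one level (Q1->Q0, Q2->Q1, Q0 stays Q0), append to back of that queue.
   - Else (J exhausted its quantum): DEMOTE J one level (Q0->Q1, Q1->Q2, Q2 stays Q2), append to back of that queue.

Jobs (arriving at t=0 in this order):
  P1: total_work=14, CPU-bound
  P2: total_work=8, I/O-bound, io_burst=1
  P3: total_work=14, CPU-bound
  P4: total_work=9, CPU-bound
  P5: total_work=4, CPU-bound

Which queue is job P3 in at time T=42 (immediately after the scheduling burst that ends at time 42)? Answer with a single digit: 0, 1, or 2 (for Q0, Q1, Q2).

t=0-2: P1@Q0 runs 2, rem=12, quantum used, demote→Q1. Q0=[P2,P3,P4,P5] Q1=[P1] Q2=[]
t=2-3: P2@Q0 runs 1, rem=7, I/O yield, promote→Q0. Q0=[P3,P4,P5,P2] Q1=[P1] Q2=[]
t=3-5: P3@Q0 runs 2, rem=12, quantum used, demote→Q1. Q0=[P4,P5,P2] Q1=[P1,P3] Q2=[]
t=5-7: P4@Q0 runs 2, rem=7, quantum used, demote→Q1. Q0=[P5,P2] Q1=[P1,P3,P4] Q2=[]
t=7-9: P5@Q0 runs 2, rem=2, quantum used, demote→Q1. Q0=[P2] Q1=[P1,P3,P4,P5] Q2=[]
t=9-10: P2@Q0 runs 1, rem=6, I/O yield, promote→Q0. Q0=[P2] Q1=[P1,P3,P4,P5] Q2=[]
t=10-11: P2@Q0 runs 1, rem=5, I/O yield, promote→Q0. Q0=[P2] Q1=[P1,P3,P4,P5] Q2=[]
t=11-12: P2@Q0 runs 1, rem=4, I/O yield, promote→Q0. Q0=[P2] Q1=[P1,P3,P4,P5] Q2=[]
t=12-13: P2@Q0 runs 1, rem=3, I/O yield, promote→Q0. Q0=[P2] Q1=[P1,P3,P4,P5] Q2=[]
t=13-14: P2@Q0 runs 1, rem=2, I/O yield, promote→Q0. Q0=[P2] Q1=[P1,P3,P4,P5] Q2=[]
t=14-15: P2@Q0 runs 1, rem=1, I/O yield, promote→Q0. Q0=[P2] Q1=[P1,P3,P4,P5] Q2=[]
t=15-16: P2@Q0 runs 1, rem=0, completes. Q0=[] Q1=[P1,P3,P4,P5] Q2=[]
t=16-22: P1@Q1 runs 6, rem=6, quantum used, demote→Q2. Q0=[] Q1=[P3,P4,P5] Q2=[P1]
t=22-28: P3@Q1 runs 6, rem=6, quantum used, demote→Q2. Q0=[] Q1=[P4,P5] Q2=[P1,P3]
t=28-34: P4@Q1 runs 6, rem=1, quantum used, demote→Q2. Q0=[] Q1=[P5] Q2=[P1,P3,P4]
t=34-36: P5@Q1 runs 2, rem=0, completes. Q0=[] Q1=[] Q2=[P1,P3,P4]
t=36-42: P1@Q2 runs 6, rem=0, completes. Q0=[] Q1=[] Q2=[P3,P4]
t=42-48: P3@Q2 runs 6, rem=0, completes. Q0=[] Q1=[] Q2=[P4]
t=48-49: P4@Q2 runs 1, rem=0, completes. Q0=[] Q1=[] Q2=[]

Answer: 2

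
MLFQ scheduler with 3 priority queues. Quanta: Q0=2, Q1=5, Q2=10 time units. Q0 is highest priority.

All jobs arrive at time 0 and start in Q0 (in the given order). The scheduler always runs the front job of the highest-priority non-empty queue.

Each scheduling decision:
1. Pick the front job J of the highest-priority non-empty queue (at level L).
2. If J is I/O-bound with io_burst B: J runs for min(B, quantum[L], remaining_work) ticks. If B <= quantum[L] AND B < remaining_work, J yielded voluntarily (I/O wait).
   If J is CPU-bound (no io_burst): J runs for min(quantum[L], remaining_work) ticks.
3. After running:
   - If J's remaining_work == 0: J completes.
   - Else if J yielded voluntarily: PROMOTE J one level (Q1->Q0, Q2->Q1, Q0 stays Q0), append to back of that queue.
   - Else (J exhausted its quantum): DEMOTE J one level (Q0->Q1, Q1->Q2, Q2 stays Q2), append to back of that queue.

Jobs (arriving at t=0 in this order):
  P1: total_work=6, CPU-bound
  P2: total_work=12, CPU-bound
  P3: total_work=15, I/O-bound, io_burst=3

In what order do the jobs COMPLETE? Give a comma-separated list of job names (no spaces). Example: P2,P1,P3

Answer: P1,P3,P2

Derivation:
t=0-2: P1@Q0 runs 2, rem=4, quantum used, demote→Q1. Q0=[P2,P3] Q1=[P1] Q2=[]
t=2-4: P2@Q0 runs 2, rem=10, quantum used, demote→Q1. Q0=[P3] Q1=[P1,P2] Q2=[]
t=4-6: P3@Q0 runs 2, rem=13, quantum used, demote→Q1. Q0=[] Q1=[P1,P2,P3] Q2=[]
t=6-10: P1@Q1 runs 4, rem=0, completes. Q0=[] Q1=[P2,P3] Q2=[]
t=10-15: P2@Q1 runs 5, rem=5, quantum used, demote→Q2. Q0=[] Q1=[P3] Q2=[P2]
t=15-18: P3@Q1 runs 3, rem=10, I/O yield, promote→Q0. Q0=[P3] Q1=[] Q2=[P2]
t=18-20: P3@Q0 runs 2, rem=8, quantum used, demote→Q1. Q0=[] Q1=[P3] Q2=[P2]
t=20-23: P3@Q1 runs 3, rem=5, I/O yield, promote→Q0. Q0=[P3] Q1=[] Q2=[P2]
t=23-25: P3@Q0 runs 2, rem=3, quantum used, demote→Q1. Q0=[] Q1=[P3] Q2=[P2]
t=25-28: P3@Q1 runs 3, rem=0, completes. Q0=[] Q1=[] Q2=[P2]
t=28-33: P2@Q2 runs 5, rem=0, completes. Q0=[] Q1=[] Q2=[]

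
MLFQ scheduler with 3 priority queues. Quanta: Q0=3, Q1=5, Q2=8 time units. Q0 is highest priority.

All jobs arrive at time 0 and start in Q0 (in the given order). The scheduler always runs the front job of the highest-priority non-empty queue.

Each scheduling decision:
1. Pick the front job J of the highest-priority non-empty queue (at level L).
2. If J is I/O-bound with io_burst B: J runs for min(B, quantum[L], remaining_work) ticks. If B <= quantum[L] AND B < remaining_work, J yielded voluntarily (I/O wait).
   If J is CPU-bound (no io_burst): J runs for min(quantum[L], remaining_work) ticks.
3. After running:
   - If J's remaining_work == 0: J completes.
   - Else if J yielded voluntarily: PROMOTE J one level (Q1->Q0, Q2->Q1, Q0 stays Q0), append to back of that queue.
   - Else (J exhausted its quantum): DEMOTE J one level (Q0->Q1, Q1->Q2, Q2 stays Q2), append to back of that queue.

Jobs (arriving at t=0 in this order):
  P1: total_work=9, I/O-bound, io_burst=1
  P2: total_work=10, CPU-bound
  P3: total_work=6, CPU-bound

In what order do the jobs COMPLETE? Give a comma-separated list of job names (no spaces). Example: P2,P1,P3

t=0-1: P1@Q0 runs 1, rem=8, I/O yield, promote→Q0. Q0=[P2,P3,P1] Q1=[] Q2=[]
t=1-4: P2@Q0 runs 3, rem=7, quantum used, demote→Q1. Q0=[P3,P1] Q1=[P2] Q2=[]
t=4-7: P3@Q0 runs 3, rem=3, quantum used, demote→Q1. Q0=[P1] Q1=[P2,P3] Q2=[]
t=7-8: P1@Q0 runs 1, rem=7, I/O yield, promote→Q0. Q0=[P1] Q1=[P2,P3] Q2=[]
t=8-9: P1@Q0 runs 1, rem=6, I/O yield, promote→Q0. Q0=[P1] Q1=[P2,P3] Q2=[]
t=9-10: P1@Q0 runs 1, rem=5, I/O yield, promote→Q0. Q0=[P1] Q1=[P2,P3] Q2=[]
t=10-11: P1@Q0 runs 1, rem=4, I/O yield, promote→Q0. Q0=[P1] Q1=[P2,P3] Q2=[]
t=11-12: P1@Q0 runs 1, rem=3, I/O yield, promote→Q0. Q0=[P1] Q1=[P2,P3] Q2=[]
t=12-13: P1@Q0 runs 1, rem=2, I/O yield, promote→Q0. Q0=[P1] Q1=[P2,P3] Q2=[]
t=13-14: P1@Q0 runs 1, rem=1, I/O yield, promote→Q0. Q0=[P1] Q1=[P2,P3] Q2=[]
t=14-15: P1@Q0 runs 1, rem=0, completes. Q0=[] Q1=[P2,P3] Q2=[]
t=15-20: P2@Q1 runs 5, rem=2, quantum used, demote→Q2. Q0=[] Q1=[P3] Q2=[P2]
t=20-23: P3@Q1 runs 3, rem=0, completes. Q0=[] Q1=[] Q2=[P2]
t=23-25: P2@Q2 runs 2, rem=0, completes. Q0=[] Q1=[] Q2=[]

Answer: P1,P3,P2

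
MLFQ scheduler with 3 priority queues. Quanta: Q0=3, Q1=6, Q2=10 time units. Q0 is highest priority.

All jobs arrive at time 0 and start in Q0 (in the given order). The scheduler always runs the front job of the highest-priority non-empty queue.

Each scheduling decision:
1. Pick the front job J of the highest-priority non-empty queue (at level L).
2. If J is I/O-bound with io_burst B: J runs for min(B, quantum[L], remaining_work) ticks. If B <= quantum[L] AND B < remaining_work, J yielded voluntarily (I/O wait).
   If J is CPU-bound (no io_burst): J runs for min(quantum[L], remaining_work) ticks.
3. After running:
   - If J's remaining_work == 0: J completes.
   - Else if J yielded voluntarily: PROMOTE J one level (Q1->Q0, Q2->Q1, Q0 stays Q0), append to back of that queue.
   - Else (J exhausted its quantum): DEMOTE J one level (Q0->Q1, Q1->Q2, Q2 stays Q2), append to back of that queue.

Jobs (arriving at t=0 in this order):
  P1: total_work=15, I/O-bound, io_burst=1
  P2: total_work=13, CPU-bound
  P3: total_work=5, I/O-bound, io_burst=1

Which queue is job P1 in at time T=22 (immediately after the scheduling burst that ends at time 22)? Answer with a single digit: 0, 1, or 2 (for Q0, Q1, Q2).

Answer: 0

Derivation:
t=0-1: P1@Q0 runs 1, rem=14, I/O yield, promote→Q0. Q0=[P2,P3,P1] Q1=[] Q2=[]
t=1-4: P2@Q0 runs 3, rem=10, quantum used, demote→Q1. Q0=[P3,P1] Q1=[P2] Q2=[]
t=4-5: P3@Q0 runs 1, rem=4, I/O yield, promote→Q0. Q0=[P1,P3] Q1=[P2] Q2=[]
t=5-6: P1@Q0 runs 1, rem=13, I/O yield, promote→Q0. Q0=[P3,P1] Q1=[P2] Q2=[]
t=6-7: P3@Q0 runs 1, rem=3, I/O yield, promote→Q0. Q0=[P1,P3] Q1=[P2] Q2=[]
t=7-8: P1@Q0 runs 1, rem=12, I/O yield, promote→Q0. Q0=[P3,P1] Q1=[P2] Q2=[]
t=8-9: P3@Q0 runs 1, rem=2, I/O yield, promote→Q0. Q0=[P1,P3] Q1=[P2] Q2=[]
t=9-10: P1@Q0 runs 1, rem=11, I/O yield, promote→Q0. Q0=[P3,P1] Q1=[P2] Q2=[]
t=10-11: P3@Q0 runs 1, rem=1, I/O yield, promote→Q0. Q0=[P1,P3] Q1=[P2] Q2=[]
t=11-12: P1@Q0 runs 1, rem=10, I/O yield, promote→Q0. Q0=[P3,P1] Q1=[P2] Q2=[]
t=12-13: P3@Q0 runs 1, rem=0, completes. Q0=[P1] Q1=[P2] Q2=[]
t=13-14: P1@Q0 runs 1, rem=9, I/O yield, promote→Q0. Q0=[P1] Q1=[P2] Q2=[]
t=14-15: P1@Q0 runs 1, rem=8, I/O yield, promote→Q0. Q0=[P1] Q1=[P2] Q2=[]
t=15-16: P1@Q0 runs 1, rem=7, I/O yield, promote→Q0. Q0=[P1] Q1=[P2] Q2=[]
t=16-17: P1@Q0 runs 1, rem=6, I/O yield, promote→Q0. Q0=[P1] Q1=[P2] Q2=[]
t=17-18: P1@Q0 runs 1, rem=5, I/O yield, promote→Q0. Q0=[P1] Q1=[P2] Q2=[]
t=18-19: P1@Q0 runs 1, rem=4, I/O yield, promote→Q0. Q0=[P1] Q1=[P2] Q2=[]
t=19-20: P1@Q0 runs 1, rem=3, I/O yield, promote→Q0. Q0=[P1] Q1=[P2] Q2=[]
t=20-21: P1@Q0 runs 1, rem=2, I/O yield, promote→Q0. Q0=[P1] Q1=[P2] Q2=[]
t=21-22: P1@Q0 runs 1, rem=1, I/O yield, promote→Q0. Q0=[P1] Q1=[P2] Q2=[]
t=22-23: P1@Q0 runs 1, rem=0, completes. Q0=[] Q1=[P2] Q2=[]
t=23-29: P2@Q1 runs 6, rem=4, quantum used, demote→Q2. Q0=[] Q1=[] Q2=[P2]
t=29-33: P2@Q2 runs 4, rem=0, completes. Q0=[] Q1=[] Q2=[]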